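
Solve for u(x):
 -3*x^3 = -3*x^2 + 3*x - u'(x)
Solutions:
 u(x) = C1 + 3*x^4/4 - x^3 + 3*x^2/2


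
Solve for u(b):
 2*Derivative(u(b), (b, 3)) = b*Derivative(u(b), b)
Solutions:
 u(b) = C1 + Integral(C2*airyai(2^(2/3)*b/2) + C3*airybi(2^(2/3)*b/2), b)


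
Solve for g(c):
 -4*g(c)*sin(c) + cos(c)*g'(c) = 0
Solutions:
 g(c) = C1/cos(c)^4


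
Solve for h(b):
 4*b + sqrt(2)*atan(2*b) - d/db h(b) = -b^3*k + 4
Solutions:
 h(b) = C1 + b^4*k/4 + 2*b^2 - 4*b + sqrt(2)*(b*atan(2*b) - log(4*b^2 + 1)/4)


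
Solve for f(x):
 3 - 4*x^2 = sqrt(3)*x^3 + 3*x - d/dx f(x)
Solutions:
 f(x) = C1 + sqrt(3)*x^4/4 + 4*x^3/3 + 3*x^2/2 - 3*x


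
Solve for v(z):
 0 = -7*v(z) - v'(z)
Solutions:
 v(z) = C1*exp(-7*z)


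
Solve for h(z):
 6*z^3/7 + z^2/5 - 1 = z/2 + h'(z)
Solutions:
 h(z) = C1 + 3*z^4/14 + z^3/15 - z^2/4 - z


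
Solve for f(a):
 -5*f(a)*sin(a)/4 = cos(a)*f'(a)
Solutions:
 f(a) = C1*cos(a)^(5/4)


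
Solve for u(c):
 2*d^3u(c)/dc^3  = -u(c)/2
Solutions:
 u(c) = C3*exp(-2^(1/3)*c/2) + (C1*sin(2^(1/3)*sqrt(3)*c/4) + C2*cos(2^(1/3)*sqrt(3)*c/4))*exp(2^(1/3)*c/4)


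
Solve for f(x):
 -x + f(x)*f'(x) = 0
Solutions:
 f(x) = -sqrt(C1 + x^2)
 f(x) = sqrt(C1 + x^2)


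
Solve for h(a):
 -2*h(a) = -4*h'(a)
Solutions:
 h(a) = C1*exp(a/2)


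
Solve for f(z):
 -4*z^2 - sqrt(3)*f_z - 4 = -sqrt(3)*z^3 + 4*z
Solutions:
 f(z) = C1 + z^4/4 - 4*sqrt(3)*z^3/9 - 2*sqrt(3)*z^2/3 - 4*sqrt(3)*z/3


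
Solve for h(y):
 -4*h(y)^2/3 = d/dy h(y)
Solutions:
 h(y) = 3/(C1 + 4*y)


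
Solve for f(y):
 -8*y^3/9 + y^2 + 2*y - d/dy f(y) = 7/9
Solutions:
 f(y) = C1 - 2*y^4/9 + y^3/3 + y^2 - 7*y/9


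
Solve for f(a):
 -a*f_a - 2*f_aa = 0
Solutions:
 f(a) = C1 + C2*erf(a/2)


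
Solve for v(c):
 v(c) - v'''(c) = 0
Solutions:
 v(c) = C3*exp(c) + (C1*sin(sqrt(3)*c/2) + C2*cos(sqrt(3)*c/2))*exp(-c/2)


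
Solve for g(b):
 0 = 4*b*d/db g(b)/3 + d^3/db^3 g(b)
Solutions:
 g(b) = C1 + Integral(C2*airyai(-6^(2/3)*b/3) + C3*airybi(-6^(2/3)*b/3), b)


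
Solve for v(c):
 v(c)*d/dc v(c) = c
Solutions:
 v(c) = -sqrt(C1 + c^2)
 v(c) = sqrt(C1 + c^2)


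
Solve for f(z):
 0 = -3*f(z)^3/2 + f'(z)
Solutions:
 f(z) = -sqrt(-1/(C1 + 3*z))
 f(z) = sqrt(-1/(C1 + 3*z))


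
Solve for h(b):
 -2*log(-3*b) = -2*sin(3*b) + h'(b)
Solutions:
 h(b) = C1 - 2*b*log(-b) - 2*b*log(3) + 2*b - 2*cos(3*b)/3


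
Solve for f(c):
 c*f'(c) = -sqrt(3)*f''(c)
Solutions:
 f(c) = C1 + C2*erf(sqrt(2)*3^(3/4)*c/6)


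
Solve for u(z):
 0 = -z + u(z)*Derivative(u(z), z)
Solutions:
 u(z) = -sqrt(C1 + z^2)
 u(z) = sqrt(C1 + z^2)


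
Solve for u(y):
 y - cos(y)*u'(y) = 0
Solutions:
 u(y) = C1 + Integral(y/cos(y), y)


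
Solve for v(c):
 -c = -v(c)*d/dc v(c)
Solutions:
 v(c) = -sqrt(C1 + c^2)
 v(c) = sqrt(C1 + c^2)


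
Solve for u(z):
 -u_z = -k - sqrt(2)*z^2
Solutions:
 u(z) = C1 + k*z + sqrt(2)*z^3/3


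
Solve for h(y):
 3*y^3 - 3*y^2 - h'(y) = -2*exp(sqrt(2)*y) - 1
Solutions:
 h(y) = C1 + 3*y^4/4 - y^3 + y + sqrt(2)*exp(sqrt(2)*y)


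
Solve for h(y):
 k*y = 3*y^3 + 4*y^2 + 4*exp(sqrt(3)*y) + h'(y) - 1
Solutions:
 h(y) = C1 + k*y^2/2 - 3*y^4/4 - 4*y^3/3 + y - 4*sqrt(3)*exp(sqrt(3)*y)/3


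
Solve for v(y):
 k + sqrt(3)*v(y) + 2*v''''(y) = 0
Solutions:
 v(y) = -sqrt(3)*k/3 + (C1*sin(2^(1/4)*3^(1/8)*y/2) + C2*cos(2^(1/4)*3^(1/8)*y/2))*exp(-2^(1/4)*3^(1/8)*y/2) + (C3*sin(2^(1/4)*3^(1/8)*y/2) + C4*cos(2^(1/4)*3^(1/8)*y/2))*exp(2^(1/4)*3^(1/8)*y/2)


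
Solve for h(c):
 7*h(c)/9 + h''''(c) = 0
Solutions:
 h(c) = (C1*sin(sqrt(6)*7^(1/4)*c/6) + C2*cos(sqrt(6)*7^(1/4)*c/6))*exp(-sqrt(6)*7^(1/4)*c/6) + (C3*sin(sqrt(6)*7^(1/4)*c/6) + C4*cos(sqrt(6)*7^(1/4)*c/6))*exp(sqrt(6)*7^(1/4)*c/6)


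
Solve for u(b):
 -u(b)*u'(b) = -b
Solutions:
 u(b) = -sqrt(C1 + b^2)
 u(b) = sqrt(C1 + b^2)


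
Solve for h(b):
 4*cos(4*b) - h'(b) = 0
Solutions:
 h(b) = C1 + sin(4*b)


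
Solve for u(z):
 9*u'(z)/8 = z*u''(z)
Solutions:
 u(z) = C1 + C2*z^(17/8)


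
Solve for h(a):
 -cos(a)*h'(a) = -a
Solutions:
 h(a) = C1 + Integral(a/cos(a), a)


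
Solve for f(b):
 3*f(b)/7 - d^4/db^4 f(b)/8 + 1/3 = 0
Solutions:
 f(b) = C1*exp(-24^(1/4)*7^(3/4)*b/7) + C2*exp(24^(1/4)*7^(3/4)*b/7) + C3*sin(24^(1/4)*7^(3/4)*b/7) + C4*cos(24^(1/4)*7^(3/4)*b/7) - 7/9


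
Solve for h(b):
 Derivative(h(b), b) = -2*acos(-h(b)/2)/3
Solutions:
 Integral(1/acos(-_y/2), (_y, h(b))) = C1 - 2*b/3


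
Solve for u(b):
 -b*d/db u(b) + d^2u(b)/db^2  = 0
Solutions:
 u(b) = C1 + C2*erfi(sqrt(2)*b/2)


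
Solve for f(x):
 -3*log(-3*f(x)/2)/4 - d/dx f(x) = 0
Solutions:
 4*Integral(1/(log(-_y) - log(2) + log(3)), (_y, f(x)))/3 = C1 - x


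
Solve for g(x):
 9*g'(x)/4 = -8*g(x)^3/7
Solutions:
 g(x) = -3*sqrt(14)*sqrt(-1/(C1 - 32*x))/2
 g(x) = 3*sqrt(14)*sqrt(-1/(C1 - 32*x))/2


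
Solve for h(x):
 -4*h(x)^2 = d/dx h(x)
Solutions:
 h(x) = 1/(C1 + 4*x)


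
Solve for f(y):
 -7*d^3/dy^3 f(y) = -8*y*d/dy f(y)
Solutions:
 f(y) = C1 + Integral(C2*airyai(2*7^(2/3)*y/7) + C3*airybi(2*7^(2/3)*y/7), y)


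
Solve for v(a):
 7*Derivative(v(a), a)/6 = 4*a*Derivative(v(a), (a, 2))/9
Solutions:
 v(a) = C1 + C2*a^(29/8)


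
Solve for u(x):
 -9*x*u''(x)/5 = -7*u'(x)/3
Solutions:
 u(x) = C1 + C2*x^(62/27)


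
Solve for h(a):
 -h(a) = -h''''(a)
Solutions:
 h(a) = C1*exp(-a) + C2*exp(a) + C3*sin(a) + C4*cos(a)


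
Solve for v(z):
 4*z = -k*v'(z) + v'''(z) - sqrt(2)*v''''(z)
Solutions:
 v(z) = C1 + C2*exp(z*(sqrt(2)*(27*k + sqrt((27*k - 1)^2 - 1) - 1)^(1/3) - sqrt(6)*I*(27*k + sqrt((27*k - 1)^2 - 1) - 1)^(1/3) + 2*sqrt(2) - 8/((-sqrt(2) + sqrt(6)*I)*(27*k + sqrt((27*k - 1)^2 - 1) - 1)^(1/3)))/12) + C3*exp(z*(sqrt(2)*(27*k + sqrt((27*k - 1)^2 - 1) - 1)^(1/3) + sqrt(6)*I*(27*k + sqrt((27*k - 1)^2 - 1) - 1)^(1/3) + 2*sqrt(2) + 8/((sqrt(2) + sqrt(6)*I)*(27*k + sqrt((27*k - 1)^2 - 1) - 1)^(1/3)))/12) + C4*exp(sqrt(2)*z*(-(27*k + sqrt((27*k - 1)^2 - 1) - 1)^(1/3) + 1 - 1/(27*k + sqrt((27*k - 1)^2 - 1) - 1)^(1/3))/6) - 2*z^2/k


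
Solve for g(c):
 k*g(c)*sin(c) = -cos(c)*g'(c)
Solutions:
 g(c) = C1*exp(k*log(cos(c)))


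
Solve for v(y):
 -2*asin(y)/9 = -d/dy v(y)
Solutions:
 v(y) = C1 + 2*y*asin(y)/9 + 2*sqrt(1 - y^2)/9


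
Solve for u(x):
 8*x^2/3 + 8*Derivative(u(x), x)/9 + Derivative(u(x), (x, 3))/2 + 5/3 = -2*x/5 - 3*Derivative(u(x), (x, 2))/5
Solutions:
 u(x) = C1 - x^3 + 9*x^2/5 - 93*x/100 + (C2*sin(sqrt(319)*x/15) + C3*cos(sqrt(319)*x/15))*exp(-3*x/5)


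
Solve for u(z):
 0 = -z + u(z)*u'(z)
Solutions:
 u(z) = -sqrt(C1 + z^2)
 u(z) = sqrt(C1 + z^2)


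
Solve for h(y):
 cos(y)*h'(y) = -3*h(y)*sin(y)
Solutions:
 h(y) = C1*cos(y)^3


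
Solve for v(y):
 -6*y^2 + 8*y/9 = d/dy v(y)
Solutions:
 v(y) = C1 - 2*y^3 + 4*y^2/9


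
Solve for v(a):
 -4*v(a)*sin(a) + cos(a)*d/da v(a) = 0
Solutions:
 v(a) = C1/cos(a)^4


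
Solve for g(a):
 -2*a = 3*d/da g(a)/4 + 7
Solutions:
 g(a) = C1 - 4*a^2/3 - 28*a/3


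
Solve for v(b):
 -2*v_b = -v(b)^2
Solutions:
 v(b) = -2/(C1 + b)


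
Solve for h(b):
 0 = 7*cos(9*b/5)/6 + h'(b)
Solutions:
 h(b) = C1 - 35*sin(9*b/5)/54


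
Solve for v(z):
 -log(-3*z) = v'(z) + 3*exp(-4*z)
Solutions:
 v(z) = C1 - z*log(-z) + z*(1 - log(3)) + 3*exp(-4*z)/4


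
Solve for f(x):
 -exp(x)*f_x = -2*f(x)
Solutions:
 f(x) = C1*exp(-2*exp(-x))


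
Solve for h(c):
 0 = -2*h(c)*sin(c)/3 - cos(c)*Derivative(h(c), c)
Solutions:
 h(c) = C1*cos(c)^(2/3)


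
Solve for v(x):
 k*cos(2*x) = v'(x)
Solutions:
 v(x) = C1 + k*sin(2*x)/2


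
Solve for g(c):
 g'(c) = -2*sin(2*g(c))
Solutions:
 g(c) = pi - acos((-C1 - exp(8*c))/(C1 - exp(8*c)))/2
 g(c) = acos((-C1 - exp(8*c))/(C1 - exp(8*c)))/2


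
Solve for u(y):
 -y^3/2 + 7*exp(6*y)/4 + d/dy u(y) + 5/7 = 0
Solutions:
 u(y) = C1 + y^4/8 - 5*y/7 - 7*exp(6*y)/24


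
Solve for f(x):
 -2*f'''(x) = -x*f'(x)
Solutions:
 f(x) = C1 + Integral(C2*airyai(2^(2/3)*x/2) + C3*airybi(2^(2/3)*x/2), x)


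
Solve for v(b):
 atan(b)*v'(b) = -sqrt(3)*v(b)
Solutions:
 v(b) = C1*exp(-sqrt(3)*Integral(1/atan(b), b))


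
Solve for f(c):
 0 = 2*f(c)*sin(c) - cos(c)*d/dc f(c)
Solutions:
 f(c) = C1/cos(c)^2


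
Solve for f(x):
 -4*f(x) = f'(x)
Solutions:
 f(x) = C1*exp(-4*x)


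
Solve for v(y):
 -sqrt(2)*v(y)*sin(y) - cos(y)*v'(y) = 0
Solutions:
 v(y) = C1*cos(y)^(sqrt(2))


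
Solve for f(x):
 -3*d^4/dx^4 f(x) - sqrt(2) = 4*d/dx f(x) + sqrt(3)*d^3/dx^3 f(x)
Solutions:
 f(x) = C1 + C2*exp(x*(-2*sqrt(3) + (sqrt(3)/9 + 18 + sqrt(-3 + (sqrt(3) + 162)^2)/9)^(-1/3) + 3*(sqrt(3)/9 + 18 + sqrt(-3 + (sqrt(3) + 162)^2)/9)^(1/3))/18)*sin(sqrt(3)*x*(-3*(sqrt(3)/9 + 18 + sqrt(-4/27 + (2*sqrt(3)/9 + 36)^2)/2)^(1/3) + (sqrt(3)/9 + 18 + sqrt(-4/27 + (2*sqrt(3)/9 + 36)^2)/2)^(-1/3))/18) + C3*exp(x*(-2*sqrt(3) + (sqrt(3)/9 + 18 + sqrt(-3 + (sqrt(3) + 162)^2)/9)^(-1/3) + 3*(sqrt(3)/9 + 18 + sqrt(-3 + (sqrt(3) + 162)^2)/9)^(1/3))/18)*cos(sqrt(3)*x*(-3*(sqrt(3)/9 + 18 + sqrt(-4/27 + (2*sqrt(3)/9 + 36)^2)/2)^(1/3) + (sqrt(3)/9 + 18 + sqrt(-4/27 + (2*sqrt(3)/9 + 36)^2)/2)^(-1/3))/18) + C4*exp(-x*((sqrt(3)/9 + 18 + sqrt(-3 + (sqrt(3) + 162)^2)/9)^(-1/3) + sqrt(3) + 3*(sqrt(3)/9 + 18 + sqrt(-3 + (sqrt(3) + 162)^2)/9)^(1/3))/9) - sqrt(2)*x/4


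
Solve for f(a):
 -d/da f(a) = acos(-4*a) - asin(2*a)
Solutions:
 f(a) = C1 - a*acos(-4*a) + a*asin(2*a) - sqrt(1 - 16*a^2)/4 + sqrt(1 - 4*a^2)/2


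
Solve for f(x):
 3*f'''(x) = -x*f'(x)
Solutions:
 f(x) = C1 + Integral(C2*airyai(-3^(2/3)*x/3) + C3*airybi(-3^(2/3)*x/3), x)


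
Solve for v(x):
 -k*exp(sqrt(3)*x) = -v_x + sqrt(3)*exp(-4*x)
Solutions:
 v(x) = C1 + sqrt(3)*k*exp(sqrt(3)*x)/3 - sqrt(3)*exp(-4*x)/4


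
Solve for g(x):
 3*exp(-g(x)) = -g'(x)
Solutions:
 g(x) = log(C1 - 3*x)


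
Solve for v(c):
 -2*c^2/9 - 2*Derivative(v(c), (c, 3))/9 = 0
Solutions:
 v(c) = C1 + C2*c + C3*c^2 - c^5/60


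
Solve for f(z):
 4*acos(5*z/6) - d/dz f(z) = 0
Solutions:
 f(z) = C1 + 4*z*acos(5*z/6) - 4*sqrt(36 - 25*z^2)/5


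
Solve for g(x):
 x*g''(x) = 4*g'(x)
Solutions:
 g(x) = C1 + C2*x^5


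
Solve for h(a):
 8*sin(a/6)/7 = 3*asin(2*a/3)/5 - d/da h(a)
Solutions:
 h(a) = C1 + 3*a*asin(2*a/3)/5 + 3*sqrt(9 - 4*a^2)/10 + 48*cos(a/6)/7


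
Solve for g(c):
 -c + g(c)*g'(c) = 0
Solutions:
 g(c) = -sqrt(C1 + c^2)
 g(c) = sqrt(C1 + c^2)


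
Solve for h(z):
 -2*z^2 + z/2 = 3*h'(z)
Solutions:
 h(z) = C1 - 2*z^3/9 + z^2/12


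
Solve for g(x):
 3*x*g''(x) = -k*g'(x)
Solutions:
 g(x) = C1 + x^(1 - re(k)/3)*(C2*sin(log(x)*Abs(im(k))/3) + C3*cos(log(x)*im(k)/3))


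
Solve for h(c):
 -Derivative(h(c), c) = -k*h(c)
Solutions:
 h(c) = C1*exp(c*k)


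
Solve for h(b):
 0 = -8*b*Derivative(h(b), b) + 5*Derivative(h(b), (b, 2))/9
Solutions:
 h(b) = C1 + C2*erfi(6*sqrt(5)*b/5)


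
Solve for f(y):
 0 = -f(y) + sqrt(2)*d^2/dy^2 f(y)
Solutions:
 f(y) = C1*exp(-2^(3/4)*y/2) + C2*exp(2^(3/4)*y/2)


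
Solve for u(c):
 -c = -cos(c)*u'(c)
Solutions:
 u(c) = C1 + Integral(c/cos(c), c)


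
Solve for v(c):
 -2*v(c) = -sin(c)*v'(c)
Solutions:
 v(c) = C1*(cos(c) - 1)/(cos(c) + 1)


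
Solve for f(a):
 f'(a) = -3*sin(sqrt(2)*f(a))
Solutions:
 f(a) = sqrt(2)*(pi - acos((-exp(2*sqrt(2)*C1) - exp(6*sqrt(2)*a))/(exp(2*sqrt(2)*C1) - exp(6*sqrt(2)*a)))/2)
 f(a) = sqrt(2)*acos((-exp(2*sqrt(2)*C1) - exp(6*sqrt(2)*a))/(exp(2*sqrt(2)*C1) - exp(6*sqrt(2)*a)))/2


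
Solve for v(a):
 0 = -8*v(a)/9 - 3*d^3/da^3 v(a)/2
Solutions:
 v(a) = C3*exp(-2*2^(1/3)*a/3) + (C1*sin(2^(1/3)*sqrt(3)*a/3) + C2*cos(2^(1/3)*sqrt(3)*a/3))*exp(2^(1/3)*a/3)


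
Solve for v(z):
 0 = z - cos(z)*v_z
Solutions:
 v(z) = C1 + Integral(z/cos(z), z)


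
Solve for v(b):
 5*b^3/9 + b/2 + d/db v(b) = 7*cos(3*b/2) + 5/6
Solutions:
 v(b) = C1 - 5*b^4/36 - b^2/4 + 5*b/6 + 14*sin(3*b/2)/3


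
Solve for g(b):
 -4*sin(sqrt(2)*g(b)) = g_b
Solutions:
 g(b) = sqrt(2)*(pi - acos((-exp(2*sqrt(2)*C1) - exp(8*sqrt(2)*b))/(exp(2*sqrt(2)*C1) - exp(8*sqrt(2)*b)))/2)
 g(b) = sqrt(2)*acos((-exp(2*sqrt(2)*C1) - exp(8*sqrt(2)*b))/(exp(2*sqrt(2)*C1) - exp(8*sqrt(2)*b)))/2


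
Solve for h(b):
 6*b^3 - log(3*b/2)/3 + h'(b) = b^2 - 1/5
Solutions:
 h(b) = C1 - 3*b^4/2 + b^3/3 + b*log(b)/3 - 8*b/15 - b*log(2)/3 + b*log(3)/3


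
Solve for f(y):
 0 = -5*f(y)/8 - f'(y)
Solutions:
 f(y) = C1*exp(-5*y/8)


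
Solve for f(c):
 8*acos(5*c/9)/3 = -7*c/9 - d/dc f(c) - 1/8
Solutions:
 f(c) = C1 - 7*c^2/18 - 8*c*acos(5*c/9)/3 - c/8 + 8*sqrt(81 - 25*c^2)/15


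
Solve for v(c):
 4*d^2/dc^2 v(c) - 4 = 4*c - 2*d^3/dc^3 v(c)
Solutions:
 v(c) = C1 + C2*c + C3*exp(-2*c) + c^3/6 + c^2/4


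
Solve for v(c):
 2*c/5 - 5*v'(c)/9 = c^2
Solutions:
 v(c) = C1 - 3*c^3/5 + 9*c^2/25


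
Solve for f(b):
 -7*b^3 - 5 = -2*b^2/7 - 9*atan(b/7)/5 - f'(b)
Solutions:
 f(b) = C1 + 7*b^4/4 - 2*b^3/21 - 9*b*atan(b/7)/5 + 5*b + 63*log(b^2 + 49)/10


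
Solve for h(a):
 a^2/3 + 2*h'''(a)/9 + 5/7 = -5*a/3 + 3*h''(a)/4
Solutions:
 h(a) = C1 + C2*a + C3*exp(27*a/8) + a^4/27 + 302*a^3/729 + 38782*a^2/45927


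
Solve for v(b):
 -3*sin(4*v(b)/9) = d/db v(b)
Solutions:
 3*b + 9*log(cos(4*v(b)/9) - 1)/8 - 9*log(cos(4*v(b)/9) + 1)/8 = C1


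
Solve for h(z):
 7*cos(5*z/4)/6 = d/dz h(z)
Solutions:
 h(z) = C1 + 14*sin(5*z/4)/15


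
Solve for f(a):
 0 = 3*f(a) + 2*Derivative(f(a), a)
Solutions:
 f(a) = C1*exp(-3*a/2)


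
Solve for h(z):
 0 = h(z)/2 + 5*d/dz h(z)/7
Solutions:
 h(z) = C1*exp(-7*z/10)


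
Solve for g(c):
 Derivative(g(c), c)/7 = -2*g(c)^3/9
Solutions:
 g(c) = -3*sqrt(2)*sqrt(-1/(C1 - 14*c))/2
 g(c) = 3*sqrt(2)*sqrt(-1/(C1 - 14*c))/2


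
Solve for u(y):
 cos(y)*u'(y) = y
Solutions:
 u(y) = C1 + Integral(y/cos(y), y)


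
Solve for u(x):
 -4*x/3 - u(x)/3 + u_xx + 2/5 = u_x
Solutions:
 u(x) = C1*exp(x*(3 - sqrt(21))/6) + C2*exp(x*(3 + sqrt(21))/6) - 4*x + 66/5


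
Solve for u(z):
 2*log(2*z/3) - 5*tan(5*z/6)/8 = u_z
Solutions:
 u(z) = C1 + 2*z*log(z) - 2*z*log(3) - 2*z + 2*z*log(2) + 3*log(cos(5*z/6))/4


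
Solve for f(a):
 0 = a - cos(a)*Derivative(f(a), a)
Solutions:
 f(a) = C1 + Integral(a/cos(a), a)


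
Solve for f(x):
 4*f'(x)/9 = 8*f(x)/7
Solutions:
 f(x) = C1*exp(18*x/7)


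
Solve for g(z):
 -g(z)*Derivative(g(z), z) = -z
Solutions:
 g(z) = -sqrt(C1 + z^2)
 g(z) = sqrt(C1 + z^2)


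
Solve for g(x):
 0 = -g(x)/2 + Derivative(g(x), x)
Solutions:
 g(x) = C1*exp(x/2)


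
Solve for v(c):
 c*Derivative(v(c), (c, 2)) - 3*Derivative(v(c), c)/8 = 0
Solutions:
 v(c) = C1 + C2*c^(11/8)


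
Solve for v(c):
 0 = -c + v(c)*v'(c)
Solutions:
 v(c) = -sqrt(C1 + c^2)
 v(c) = sqrt(C1 + c^2)


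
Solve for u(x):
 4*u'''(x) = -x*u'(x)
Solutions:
 u(x) = C1 + Integral(C2*airyai(-2^(1/3)*x/2) + C3*airybi(-2^(1/3)*x/2), x)


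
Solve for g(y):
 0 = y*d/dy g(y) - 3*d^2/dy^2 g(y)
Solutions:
 g(y) = C1 + C2*erfi(sqrt(6)*y/6)


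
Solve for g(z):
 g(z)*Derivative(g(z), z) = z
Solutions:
 g(z) = -sqrt(C1 + z^2)
 g(z) = sqrt(C1 + z^2)


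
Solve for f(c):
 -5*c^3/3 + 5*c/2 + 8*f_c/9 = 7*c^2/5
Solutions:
 f(c) = C1 + 15*c^4/32 + 21*c^3/40 - 45*c^2/32


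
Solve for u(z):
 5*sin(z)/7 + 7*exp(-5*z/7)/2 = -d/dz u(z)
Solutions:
 u(z) = C1 + 5*cos(z)/7 + 49*exp(-5*z/7)/10


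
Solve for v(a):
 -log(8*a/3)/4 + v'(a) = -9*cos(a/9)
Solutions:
 v(a) = C1 + a*log(a)/4 - a*log(3) - a/4 + 3*a*log(6)/4 - 81*sin(a/9)


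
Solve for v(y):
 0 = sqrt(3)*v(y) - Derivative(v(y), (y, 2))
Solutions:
 v(y) = C1*exp(-3^(1/4)*y) + C2*exp(3^(1/4)*y)


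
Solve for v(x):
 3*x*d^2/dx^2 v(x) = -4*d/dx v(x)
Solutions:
 v(x) = C1 + C2/x^(1/3)


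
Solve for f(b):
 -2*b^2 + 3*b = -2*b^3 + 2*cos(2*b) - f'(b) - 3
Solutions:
 f(b) = C1 - b^4/2 + 2*b^3/3 - 3*b^2/2 - 3*b + sin(2*b)


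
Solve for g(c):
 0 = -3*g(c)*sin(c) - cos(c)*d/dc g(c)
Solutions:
 g(c) = C1*cos(c)^3


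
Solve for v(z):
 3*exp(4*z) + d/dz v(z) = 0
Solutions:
 v(z) = C1 - 3*exp(4*z)/4


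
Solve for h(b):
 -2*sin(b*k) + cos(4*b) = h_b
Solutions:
 h(b) = C1 + sin(4*b)/4 + 2*cos(b*k)/k


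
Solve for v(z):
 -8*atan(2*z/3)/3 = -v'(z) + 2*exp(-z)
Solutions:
 v(z) = C1 + 8*z*atan(2*z/3)/3 - 2*log(4*z^2 + 9) - 2*exp(-z)


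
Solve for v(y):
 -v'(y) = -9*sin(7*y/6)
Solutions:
 v(y) = C1 - 54*cos(7*y/6)/7


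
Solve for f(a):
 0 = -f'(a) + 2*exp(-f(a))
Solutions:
 f(a) = log(C1 + 2*a)


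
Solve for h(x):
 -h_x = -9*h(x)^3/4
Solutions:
 h(x) = -sqrt(2)*sqrt(-1/(C1 + 9*x))
 h(x) = sqrt(2)*sqrt(-1/(C1 + 9*x))


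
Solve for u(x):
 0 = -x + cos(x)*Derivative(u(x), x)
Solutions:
 u(x) = C1 + Integral(x/cos(x), x)


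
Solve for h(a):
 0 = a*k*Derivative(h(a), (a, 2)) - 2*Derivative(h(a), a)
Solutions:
 h(a) = C1 + a^(((re(k) + 2)*re(k) + im(k)^2)/(re(k)^2 + im(k)^2))*(C2*sin(2*log(a)*Abs(im(k))/(re(k)^2 + im(k)^2)) + C3*cos(2*log(a)*im(k)/(re(k)^2 + im(k)^2)))


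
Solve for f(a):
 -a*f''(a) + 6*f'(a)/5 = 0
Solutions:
 f(a) = C1 + C2*a^(11/5)


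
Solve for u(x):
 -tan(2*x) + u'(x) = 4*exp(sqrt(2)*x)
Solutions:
 u(x) = C1 + 2*sqrt(2)*exp(sqrt(2)*x) - log(cos(2*x))/2


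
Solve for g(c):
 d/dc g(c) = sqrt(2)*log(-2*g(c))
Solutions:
 -sqrt(2)*Integral(1/(log(-_y) + log(2)), (_y, g(c)))/2 = C1 - c


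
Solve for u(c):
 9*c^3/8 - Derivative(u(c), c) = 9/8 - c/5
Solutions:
 u(c) = C1 + 9*c^4/32 + c^2/10 - 9*c/8


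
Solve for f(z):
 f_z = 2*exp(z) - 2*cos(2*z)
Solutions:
 f(z) = C1 + 2*exp(z) - sin(2*z)


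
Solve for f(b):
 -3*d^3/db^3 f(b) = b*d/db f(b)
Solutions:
 f(b) = C1 + Integral(C2*airyai(-3^(2/3)*b/3) + C3*airybi(-3^(2/3)*b/3), b)


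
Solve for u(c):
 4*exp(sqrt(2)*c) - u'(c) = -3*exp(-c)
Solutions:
 u(c) = C1 + 2*sqrt(2)*exp(sqrt(2)*c) - 3*exp(-c)


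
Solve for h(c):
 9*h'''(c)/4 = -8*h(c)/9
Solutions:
 h(c) = C3*exp(-2*6^(2/3)*c/9) + (C1*sin(2^(2/3)*3^(1/6)*c/3) + C2*cos(2^(2/3)*3^(1/6)*c/3))*exp(6^(2/3)*c/9)


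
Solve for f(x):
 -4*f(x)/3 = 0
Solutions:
 f(x) = 0


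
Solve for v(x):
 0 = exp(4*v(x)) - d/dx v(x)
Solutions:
 v(x) = log(-(-1/(C1 + 4*x))^(1/4))
 v(x) = log(-1/(C1 + 4*x))/4
 v(x) = log(-I*(-1/(C1 + 4*x))^(1/4))
 v(x) = log(I*(-1/(C1 + 4*x))^(1/4))


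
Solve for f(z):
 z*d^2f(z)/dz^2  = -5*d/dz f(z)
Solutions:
 f(z) = C1 + C2/z^4


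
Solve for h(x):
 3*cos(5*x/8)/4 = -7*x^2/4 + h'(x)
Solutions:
 h(x) = C1 + 7*x^3/12 + 6*sin(5*x/8)/5


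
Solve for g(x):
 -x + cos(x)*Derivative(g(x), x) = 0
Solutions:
 g(x) = C1 + Integral(x/cos(x), x)


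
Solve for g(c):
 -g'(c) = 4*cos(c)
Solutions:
 g(c) = C1 - 4*sin(c)


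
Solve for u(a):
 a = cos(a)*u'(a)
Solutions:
 u(a) = C1 + Integral(a/cos(a), a)


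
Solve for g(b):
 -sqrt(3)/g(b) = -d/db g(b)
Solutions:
 g(b) = -sqrt(C1 + 2*sqrt(3)*b)
 g(b) = sqrt(C1 + 2*sqrt(3)*b)


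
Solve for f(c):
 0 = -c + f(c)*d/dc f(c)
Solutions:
 f(c) = -sqrt(C1 + c^2)
 f(c) = sqrt(C1 + c^2)


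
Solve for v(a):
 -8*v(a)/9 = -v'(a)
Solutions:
 v(a) = C1*exp(8*a/9)


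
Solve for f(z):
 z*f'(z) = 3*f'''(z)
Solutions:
 f(z) = C1 + Integral(C2*airyai(3^(2/3)*z/3) + C3*airybi(3^(2/3)*z/3), z)


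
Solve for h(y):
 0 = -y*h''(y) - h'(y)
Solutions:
 h(y) = C1 + C2*log(y)


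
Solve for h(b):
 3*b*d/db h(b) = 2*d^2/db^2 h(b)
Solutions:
 h(b) = C1 + C2*erfi(sqrt(3)*b/2)


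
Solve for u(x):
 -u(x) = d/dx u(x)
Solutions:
 u(x) = C1*exp(-x)


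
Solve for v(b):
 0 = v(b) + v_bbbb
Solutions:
 v(b) = (C1*sin(sqrt(2)*b/2) + C2*cos(sqrt(2)*b/2))*exp(-sqrt(2)*b/2) + (C3*sin(sqrt(2)*b/2) + C4*cos(sqrt(2)*b/2))*exp(sqrt(2)*b/2)


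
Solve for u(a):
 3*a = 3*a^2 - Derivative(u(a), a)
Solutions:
 u(a) = C1 + a^3 - 3*a^2/2


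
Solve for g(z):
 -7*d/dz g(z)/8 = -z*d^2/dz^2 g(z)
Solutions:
 g(z) = C1 + C2*z^(15/8)


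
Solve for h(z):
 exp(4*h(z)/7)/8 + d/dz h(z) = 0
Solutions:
 h(z) = 7*log(-(1/(C1 + z))^(1/4)) + 7*log(14)/4
 h(z) = 7*log(1/(C1 + z))/4 + 7*log(14)/4
 h(z) = 7*log(-I*(1/(C1 + z))^(1/4)) + 7*log(14)/4
 h(z) = 7*log(I*(1/(C1 + z))^(1/4)) + 7*log(14)/4


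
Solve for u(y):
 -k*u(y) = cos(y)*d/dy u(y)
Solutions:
 u(y) = C1*exp(k*(log(sin(y) - 1) - log(sin(y) + 1))/2)


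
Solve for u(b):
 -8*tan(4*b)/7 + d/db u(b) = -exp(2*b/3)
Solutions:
 u(b) = C1 - 3*exp(2*b/3)/2 - 2*log(cos(4*b))/7


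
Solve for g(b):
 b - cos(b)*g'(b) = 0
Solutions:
 g(b) = C1 + Integral(b/cos(b), b)


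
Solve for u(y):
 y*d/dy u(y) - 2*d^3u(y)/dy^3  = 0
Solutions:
 u(y) = C1 + Integral(C2*airyai(2^(2/3)*y/2) + C3*airybi(2^(2/3)*y/2), y)


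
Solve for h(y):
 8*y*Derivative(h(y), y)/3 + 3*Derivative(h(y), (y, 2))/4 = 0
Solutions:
 h(y) = C1 + C2*erf(4*y/3)


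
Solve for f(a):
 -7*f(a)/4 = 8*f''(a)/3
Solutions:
 f(a) = C1*sin(sqrt(42)*a/8) + C2*cos(sqrt(42)*a/8)


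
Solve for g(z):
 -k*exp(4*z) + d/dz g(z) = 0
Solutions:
 g(z) = C1 + k*exp(4*z)/4


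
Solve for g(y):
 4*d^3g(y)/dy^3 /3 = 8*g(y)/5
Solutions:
 g(y) = C3*exp(5^(2/3)*6^(1/3)*y/5) + (C1*sin(2^(1/3)*3^(5/6)*5^(2/3)*y/10) + C2*cos(2^(1/3)*3^(5/6)*5^(2/3)*y/10))*exp(-5^(2/3)*6^(1/3)*y/10)


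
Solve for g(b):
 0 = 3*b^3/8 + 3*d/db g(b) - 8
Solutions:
 g(b) = C1 - b^4/32 + 8*b/3


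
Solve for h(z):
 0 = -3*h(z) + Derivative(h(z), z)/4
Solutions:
 h(z) = C1*exp(12*z)


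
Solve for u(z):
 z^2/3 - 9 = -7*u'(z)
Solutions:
 u(z) = C1 - z^3/63 + 9*z/7


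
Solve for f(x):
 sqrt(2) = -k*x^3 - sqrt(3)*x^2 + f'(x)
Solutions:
 f(x) = C1 + k*x^4/4 + sqrt(3)*x^3/3 + sqrt(2)*x


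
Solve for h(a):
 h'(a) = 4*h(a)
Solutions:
 h(a) = C1*exp(4*a)


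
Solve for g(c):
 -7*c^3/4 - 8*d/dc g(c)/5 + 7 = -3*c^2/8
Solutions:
 g(c) = C1 - 35*c^4/128 + 5*c^3/64 + 35*c/8


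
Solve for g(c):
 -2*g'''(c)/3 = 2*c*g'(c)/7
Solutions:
 g(c) = C1 + Integral(C2*airyai(-3^(1/3)*7^(2/3)*c/7) + C3*airybi(-3^(1/3)*7^(2/3)*c/7), c)


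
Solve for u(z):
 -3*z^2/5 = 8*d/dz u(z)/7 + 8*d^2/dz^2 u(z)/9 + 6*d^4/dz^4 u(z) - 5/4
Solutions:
 u(z) = C1 + C2*exp(-14^(1/3)*z*(-7^(1/3)*(243 + sqrt(59833))^(1/3) + 14*2^(1/3)/(243 + sqrt(59833))^(1/3))/126)*sin(14^(1/3)*sqrt(3)*z*(14*2^(1/3)/(243 + sqrt(59833))^(1/3) + 7^(1/3)*(243 + sqrt(59833))^(1/3))/126) + C3*exp(-14^(1/3)*z*(-7^(1/3)*(243 + sqrt(59833))^(1/3) + 14*2^(1/3)/(243 + sqrt(59833))^(1/3))/126)*cos(14^(1/3)*sqrt(3)*z*(14*2^(1/3)/(243 + sqrt(59833))^(1/3) + 7^(1/3)*(243 + sqrt(59833))^(1/3))/126) + C4*exp(14^(1/3)*z*(-7^(1/3)*(243 + sqrt(59833))^(1/3) + 14*2^(1/3)/(243 + sqrt(59833))^(1/3))/63) - 7*z^3/40 + 49*z^2/120 + 1981*z/4320


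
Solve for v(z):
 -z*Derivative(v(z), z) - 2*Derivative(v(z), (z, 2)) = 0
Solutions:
 v(z) = C1 + C2*erf(z/2)


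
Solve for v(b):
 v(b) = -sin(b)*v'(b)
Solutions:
 v(b) = C1*sqrt(cos(b) + 1)/sqrt(cos(b) - 1)


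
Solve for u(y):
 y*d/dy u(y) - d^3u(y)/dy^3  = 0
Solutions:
 u(y) = C1 + Integral(C2*airyai(y) + C3*airybi(y), y)


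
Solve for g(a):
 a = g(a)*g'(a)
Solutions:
 g(a) = -sqrt(C1 + a^2)
 g(a) = sqrt(C1 + a^2)


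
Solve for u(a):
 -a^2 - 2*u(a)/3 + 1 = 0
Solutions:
 u(a) = 3/2 - 3*a^2/2


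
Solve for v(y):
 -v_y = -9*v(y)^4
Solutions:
 v(y) = (-1/(C1 + 27*y))^(1/3)
 v(y) = (-1/(C1 + 9*y))^(1/3)*(-3^(2/3) - 3*3^(1/6)*I)/6
 v(y) = (-1/(C1 + 9*y))^(1/3)*(-3^(2/3) + 3*3^(1/6)*I)/6


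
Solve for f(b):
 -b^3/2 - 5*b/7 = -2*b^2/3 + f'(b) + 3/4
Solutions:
 f(b) = C1 - b^4/8 + 2*b^3/9 - 5*b^2/14 - 3*b/4


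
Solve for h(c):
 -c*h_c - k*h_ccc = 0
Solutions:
 h(c) = C1 + Integral(C2*airyai(c*(-1/k)^(1/3)) + C3*airybi(c*(-1/k)^(1/3)), c)


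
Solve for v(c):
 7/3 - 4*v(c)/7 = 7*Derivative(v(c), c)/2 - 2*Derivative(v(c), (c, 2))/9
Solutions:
 v(c) = C1*exp(3*c*(147 - sqrt(22505))/56) + C2*exp(3*c*(147 + sqrt(22505))/56) + 49/12


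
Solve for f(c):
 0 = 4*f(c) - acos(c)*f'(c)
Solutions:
 f(c) = C1*exp(4*Integral(1/acos(c), c))


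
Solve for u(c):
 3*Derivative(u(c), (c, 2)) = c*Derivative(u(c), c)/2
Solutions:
 u(c) = C1 + C2*erfi(sqrt(3)*c/6)


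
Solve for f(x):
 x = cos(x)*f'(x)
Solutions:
 f(x) = C1 + Integral(x/cos(x), x)


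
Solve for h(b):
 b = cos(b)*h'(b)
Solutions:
 h(b) = C1 + Integral(b/cos(b), b)


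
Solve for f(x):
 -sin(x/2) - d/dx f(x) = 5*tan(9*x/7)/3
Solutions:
 f(x) = C1 + 35*log(cos(9*x/7))/27 + 2*cos(x/2)


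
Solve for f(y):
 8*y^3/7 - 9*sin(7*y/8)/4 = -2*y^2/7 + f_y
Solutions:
 f(y) = C1 + 2*y^4/7 + 2*y^3/21 + 18*cos(7*y/8)/7


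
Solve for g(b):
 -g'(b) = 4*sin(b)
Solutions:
 g(b) = C1 + 4*cos(b)


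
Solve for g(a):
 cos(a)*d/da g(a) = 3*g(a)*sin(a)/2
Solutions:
 g(a) = C1/cos(a)^(3/2)


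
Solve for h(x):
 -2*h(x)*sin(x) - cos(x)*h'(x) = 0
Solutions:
 h(x) = C1*cos(x)^2


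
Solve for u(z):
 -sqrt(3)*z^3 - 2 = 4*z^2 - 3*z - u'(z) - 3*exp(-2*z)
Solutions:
 u(z) = C1 + sqrt(3)*z^4/4 + 4*z^3/3 - 3*z^2/2 + 2*z + 3*exp(-2*z)/2


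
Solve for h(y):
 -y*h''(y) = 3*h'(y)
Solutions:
 h(y) = C1 + C2/y^2


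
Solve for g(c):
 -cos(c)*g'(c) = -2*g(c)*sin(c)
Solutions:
 g(c) = C1/cos(c)^2


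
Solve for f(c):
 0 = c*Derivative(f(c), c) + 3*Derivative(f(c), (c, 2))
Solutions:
 f(c) = C1 + C2*erf(sqrt(6)*c/6)


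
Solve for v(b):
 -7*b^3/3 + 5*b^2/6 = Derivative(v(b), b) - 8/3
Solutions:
 v(b) = C1 - 7*b^4/12 + 5*b^3/18 + 8*b/3


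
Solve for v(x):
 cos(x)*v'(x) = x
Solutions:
 v(x) = C1 + Integral(x/cos(x), x)


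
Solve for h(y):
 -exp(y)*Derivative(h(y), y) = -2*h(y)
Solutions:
 h(y) = C1*exp(-2*exp(-y))


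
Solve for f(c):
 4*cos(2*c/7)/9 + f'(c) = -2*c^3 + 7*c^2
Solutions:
 f(c) = C1 - c^4/2 + 7*c^3/3 - 14*sin(2*c/7)/9


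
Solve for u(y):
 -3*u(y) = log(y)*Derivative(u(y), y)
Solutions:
 u(y) = C1*exp(-3*li(y))


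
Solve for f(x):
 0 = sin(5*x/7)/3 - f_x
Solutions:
 f(x) = C1 - 7*cos(5*x/7)/15


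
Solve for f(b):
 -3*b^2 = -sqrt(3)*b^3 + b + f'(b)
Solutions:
 f(b) = C1 + sqrt(3)*b^4/4 - b^3 - b^2/2


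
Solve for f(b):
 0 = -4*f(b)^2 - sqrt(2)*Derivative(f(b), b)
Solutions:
 f(b) = 1/(C1 + 2*sqrt(2)*b)


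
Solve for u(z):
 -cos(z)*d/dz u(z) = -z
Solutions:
 u(z) = C1 + Integral(z/cos(z), z)


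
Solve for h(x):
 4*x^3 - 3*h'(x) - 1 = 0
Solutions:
 h(x) = C1 + x^4/3 - x/3


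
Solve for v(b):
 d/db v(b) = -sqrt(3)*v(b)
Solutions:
 v(b) = C1*exp(-sqrt(3)*b)


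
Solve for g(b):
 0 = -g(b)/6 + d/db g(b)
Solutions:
 g(b) = C1*exp(b/6)


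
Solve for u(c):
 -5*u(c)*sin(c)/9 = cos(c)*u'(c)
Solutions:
 u(c) = C1*cos(c)^(5/9)


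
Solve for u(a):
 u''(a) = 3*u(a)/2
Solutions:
 u(a) = C1*exp(-sqrt(6)*a/2) + C2*exp(sqrt(6)*a/2)


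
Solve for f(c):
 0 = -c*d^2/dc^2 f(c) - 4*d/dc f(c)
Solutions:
 f(c) = C1 + C2/c^3


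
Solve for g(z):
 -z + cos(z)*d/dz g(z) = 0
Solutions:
 g(z) = C1 + Integral(z/cos(z), z)


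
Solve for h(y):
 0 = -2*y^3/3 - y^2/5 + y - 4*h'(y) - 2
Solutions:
 h(y) = C1 - y^4/24 - y^3/60 + y^2/8 - y/2


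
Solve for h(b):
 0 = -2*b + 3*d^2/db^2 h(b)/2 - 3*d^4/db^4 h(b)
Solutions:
 h(b) = C1 + C2*b + C3*exp(-sqrt(2)*b/2) + C4*exp(sqrt(2)*b/2) + 2*b^3/9


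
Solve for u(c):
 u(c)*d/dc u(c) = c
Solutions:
 u(c) = -sqrt(C1 + c^2)
 u(c) = sqrt(C1 + c^2)


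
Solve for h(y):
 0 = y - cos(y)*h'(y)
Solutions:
 h(y) = C1 + Integral(y/cos(y), y)


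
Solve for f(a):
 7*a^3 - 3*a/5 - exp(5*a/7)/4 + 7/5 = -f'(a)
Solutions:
 f(a) = C1 - 7*a^4/4 + 3*a^2/10 - 7*a/5 + 7*exp(5*a/7)/20


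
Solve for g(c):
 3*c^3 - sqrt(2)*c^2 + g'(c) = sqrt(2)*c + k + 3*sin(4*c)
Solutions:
 g(c) = C1 - 3*c^4/4 + sqrt(2)*c^3/3 + sqrt(2)*c^2/2 + c*k - 3*cos(4*c)/4


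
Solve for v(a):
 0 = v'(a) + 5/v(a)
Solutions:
 v(a) = -sqrt(C1 - 10*a)
 v(a) = sqrt(C1 - 10*a)


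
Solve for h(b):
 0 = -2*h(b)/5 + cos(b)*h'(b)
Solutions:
 h(b) = C1*(sin(b) + 1)^(1/5)/(sin(b) - 1)^(1/5)


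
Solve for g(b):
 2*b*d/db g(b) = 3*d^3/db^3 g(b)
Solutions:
 g(b) = C1 + Integral(C2*airyai(2^(1/3)*3^(2/3)*b/3) + C3*airybi(2^(1/3)*3^(2/3)*b/3), b)


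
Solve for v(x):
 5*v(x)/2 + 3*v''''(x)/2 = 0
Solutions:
 v(x) = (C1*sin(sqrt(2)*3^(3/4)*5^(1/4)*x/6) + C2*cos(sqrt(2)*3^(3/4)*5^(1/4)*x/6))*exp(-sqrt(2)*3^(3/4)*5^(1/4)*x/6) + (C3*sin(sqrt(2)*3^(3/4)*5^(1/4)*x/6) + C4*cos(sqrt(2)*3^(3/4)*5^(1/4)*x/6))*exp(sqrt(2)*3^(3/4)*5^(1/4)*x/6)


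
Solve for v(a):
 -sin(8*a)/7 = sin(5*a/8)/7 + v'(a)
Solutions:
 v(a) = C1 + 8*cos(5*a/8)/35 + cos(8*a)/56


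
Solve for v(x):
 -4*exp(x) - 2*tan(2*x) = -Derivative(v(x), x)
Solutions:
 v(x) = C1 + 4*exp(x) - log(cos(2*x))


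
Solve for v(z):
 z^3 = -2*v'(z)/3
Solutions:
 v(z) = C1 - 3*z^4/8


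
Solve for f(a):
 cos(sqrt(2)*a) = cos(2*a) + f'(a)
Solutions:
 f(a) = C1 - sin(2*a)/2 + sqrt(2)*sin(sqrt(2)*a)/2


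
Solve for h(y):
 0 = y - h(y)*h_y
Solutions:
 h(y) = -sqrt(C1 + y^2)
 h(y) = sqrt(C1 + y^2)


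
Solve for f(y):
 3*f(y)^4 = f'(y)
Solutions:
 f(y) = (-1/(C1 + 9*y))^(1/3)
 f(y) = (-1/(C1 + 3*y))^(1/3)*(-3^(2/3) - 3*3^(1/6)*I)/6
 f(y) = (-1/(C1 + 3*y))^(1/3)*(-3^(2/3) + 3*3^(1/6)*I)/6


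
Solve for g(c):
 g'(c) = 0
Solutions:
 g(c) = C1


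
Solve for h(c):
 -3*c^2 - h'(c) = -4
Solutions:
 h(c) = C1 - c^3 + 4*c


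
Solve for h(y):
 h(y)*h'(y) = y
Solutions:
 h(y) = -sqrt(C1 + y^2)
 h(y) = sqrt(C1 + y^2)


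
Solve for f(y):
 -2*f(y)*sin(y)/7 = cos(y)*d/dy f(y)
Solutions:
 f(y) = C1*cos(y)^(2/7)


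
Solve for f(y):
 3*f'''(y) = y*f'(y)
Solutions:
 f(y) = C1 + Integral(C2*airyai(3^(2/3)*y/3) + C3*airybi(3^(2/3)*y/3), y)


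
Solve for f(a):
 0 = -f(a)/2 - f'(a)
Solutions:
 f(a) = C1*exp(-a/2)


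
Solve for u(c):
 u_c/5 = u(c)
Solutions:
 u(c) = C1*exp(5*c)


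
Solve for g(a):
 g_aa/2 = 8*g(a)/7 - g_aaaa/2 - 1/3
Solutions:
 g(a) = C1*exp(-sqrt(14)*a*sqrt(-7 + sqrt(497))/14) + C2*exp(sqrt(14)*a*sqrt(-7 + sqrt(497))/14) + C3*sin(sqrt(14)*a*sqrt(7 + sqrt(497))/14) + C4*cos(sqrt(14)*a*sqrt(7 + sqrt(497))/14) + 7/24


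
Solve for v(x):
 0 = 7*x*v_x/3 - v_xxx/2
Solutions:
 v(x) = C1 + Integral(C2*airyai(14^(1/3)*3^(2/3)*x/3) + C3*airybi(14^(1/3)*3^(2/3)*x/3), x)


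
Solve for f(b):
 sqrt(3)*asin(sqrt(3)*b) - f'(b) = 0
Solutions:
 f(b) = C1 + sqrt(3)*(b*asin(sqrt(3)*b) + sqrt(3)*sqrt(1 - 3*b^2)/3)


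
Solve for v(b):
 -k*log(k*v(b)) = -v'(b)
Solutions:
 li(k*v(b))/k = C1 + b*k


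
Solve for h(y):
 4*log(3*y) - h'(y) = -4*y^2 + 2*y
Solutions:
 h(y) = C1 + 4*y^3/3 - y^2 + 4*y*log(y) - 4*y + y*log(81)


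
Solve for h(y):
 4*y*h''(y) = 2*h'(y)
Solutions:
 h(y) = C1 + C2*y^(3/2)


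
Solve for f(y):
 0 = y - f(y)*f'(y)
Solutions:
 f(y) = -sqrt(C1 + y^2)
 f(y) = sqrt(C1 + y^2)


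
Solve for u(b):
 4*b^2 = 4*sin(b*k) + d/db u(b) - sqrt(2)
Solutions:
 u(b) = C1 + 4*b^3/3 + sqrt(2)*b + 4*cos(b*k)/k


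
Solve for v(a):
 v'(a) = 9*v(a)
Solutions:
 v(a) = C1*exp(9*a)


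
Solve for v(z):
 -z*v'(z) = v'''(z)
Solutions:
 v(z) = C1 + Integral(C2*airyai(-z) + C3*airybi(-z), z)


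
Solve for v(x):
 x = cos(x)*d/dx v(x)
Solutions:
 v(x) = C1 + Integral(x/cos(x), x)


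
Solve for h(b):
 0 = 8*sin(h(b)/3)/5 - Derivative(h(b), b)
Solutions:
 -8*b/5 + 3*log(cos(h(b)/3) - 1)/2 - 3*log(cos(h(b)/3) + 1)/2 = C1


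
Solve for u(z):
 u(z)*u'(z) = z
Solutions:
 u(z) = -sqrt(C1 + z^2)
 u(z) = sqrt(C1 + z^2)


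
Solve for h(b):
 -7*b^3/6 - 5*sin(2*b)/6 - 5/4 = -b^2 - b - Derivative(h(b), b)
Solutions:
 h(b) = C1 + 7*b^4/24 - b^3/3 - b^2/2 + 5*b/4 - 5*cos(2*b)/12


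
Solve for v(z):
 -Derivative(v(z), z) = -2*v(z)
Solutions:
 v(z) = C1*exp(2*z)


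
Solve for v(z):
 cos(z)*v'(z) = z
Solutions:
 v(z) = C1 + Integral(z/cos(z), z)


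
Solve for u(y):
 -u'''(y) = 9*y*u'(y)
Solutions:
 u(y) = C1 + Integral(C2*airyai(-3^(2/3)*y) + C3*airybi(-3^(2/3)*y), y)


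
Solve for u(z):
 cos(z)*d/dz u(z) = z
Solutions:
 u(z) = C1 + Integral(z/cos(z), z)


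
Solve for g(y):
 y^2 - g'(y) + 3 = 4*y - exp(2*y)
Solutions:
 g(y) = C1 + y^3/3 - 2*y^2 + 3*y + exp(2*y)/2


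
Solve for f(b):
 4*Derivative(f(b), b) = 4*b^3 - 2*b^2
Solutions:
 f(b) = C1 + b^4/4 - b^3/6


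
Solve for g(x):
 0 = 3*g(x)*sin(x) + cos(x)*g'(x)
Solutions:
 g(x) = C1*cos(x)^3


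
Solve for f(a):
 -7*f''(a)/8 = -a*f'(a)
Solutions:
 f(a) = C1 + C2*erfi(2*sqrt(7)*a/7)


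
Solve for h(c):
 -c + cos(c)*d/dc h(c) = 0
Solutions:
 h(c) = C1 + Integral(c/cos(c), c)


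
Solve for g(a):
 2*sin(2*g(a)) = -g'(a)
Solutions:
 g(a) = pi - acos((-C1 - exp(8*a))/(C1 - exp(8*a)))/2
 g(a) = acos((-C1 - exp(8*a))/(C1 - exp(8*a)))/2


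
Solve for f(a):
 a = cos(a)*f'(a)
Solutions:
 f(a) = C1 + Integral(a/cos(a), a)


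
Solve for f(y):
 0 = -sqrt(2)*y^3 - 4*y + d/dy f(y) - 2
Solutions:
 f(y) = C1 + sqrt(2)*y^4/4 + 2*y^2 + 2*y


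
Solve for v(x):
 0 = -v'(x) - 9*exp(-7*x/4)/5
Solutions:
 v(x) = C1 + 36*exp(-7*x/4)/35


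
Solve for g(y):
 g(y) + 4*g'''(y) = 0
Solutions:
 g(y) = C3*exp(-2^(1/3)*y/2) + (C1*sin(2^(1/3)*sqrt(3)*y/4) + C2*cos(2^(1/3)*sqrt(3)*y/4))*exp(2^(1/3)*y/4)


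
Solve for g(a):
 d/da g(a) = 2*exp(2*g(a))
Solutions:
 g(a) = log(-sqrt(-1/(C1 + 2*a))) - log(2)/2
 g(a) = log(-1/(C1 + 2*a))/2 - log(2)/2


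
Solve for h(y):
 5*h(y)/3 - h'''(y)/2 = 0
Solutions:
 h(y) = C3*exp(10^(1/3)*3^(2/3)*y/3) + (C1*sin(10^(1/3)*3^(1/6)*y/2) + C2*cos(10^(1/3)*3^(1/6)*y/2))*exp(-10^(1/3)*3^(2/3)*y/6)


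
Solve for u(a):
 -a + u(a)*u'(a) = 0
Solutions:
 u(a) = -sqrt(C1 + a^2)
 u(a) = sqrt(C1 + a^2)


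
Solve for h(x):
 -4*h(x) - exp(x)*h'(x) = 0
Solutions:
 h(x) = C1*exp(4*exp(-x))


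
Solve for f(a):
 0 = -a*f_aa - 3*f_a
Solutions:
 f(a) = C1 + C2/a^2


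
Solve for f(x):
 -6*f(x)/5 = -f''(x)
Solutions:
 f(x) = C1*exp(-sqrt(30)*x/5) + C2*exp(sqrt(30)*x/5)


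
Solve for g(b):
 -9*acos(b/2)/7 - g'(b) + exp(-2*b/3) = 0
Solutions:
 g(b) = C1 - 9*b*acos(b/2)/7 + 9*sqrt(4 - b^2)/7 - 3*exp(-2*b/3)/2


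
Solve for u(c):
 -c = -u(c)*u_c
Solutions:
 u(c) = -sqrt(C1 + c^2)
 u(c) = sqrt(C1 + c^2)


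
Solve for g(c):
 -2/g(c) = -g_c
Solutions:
 g(c) = -sqrt(C1 + 4*c)
 g(c) = sqrt(C1 + 4*c)


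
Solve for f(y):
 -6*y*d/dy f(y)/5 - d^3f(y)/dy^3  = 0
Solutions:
 f(y) = C1 + Integral(C2*airyai(-5^(2/3)*6^(1/3)*y/5) + C3*airybi(-5^(2/3)*6^(1/3)*y/5), y)


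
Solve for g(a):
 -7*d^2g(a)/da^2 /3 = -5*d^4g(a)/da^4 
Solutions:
 g(a) = C1 + C2*a + C3*exp(-sqrt(105)*a/15) + C4*exp(sqrt(105)*a/15)


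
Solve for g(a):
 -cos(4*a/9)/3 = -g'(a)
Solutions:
 g(a) = C1 + 3*sin(4*a/9)/4


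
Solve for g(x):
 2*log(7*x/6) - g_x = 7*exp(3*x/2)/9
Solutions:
 g(x) = C1 + 2*x*log(x) + 2*x*(-log(6) - 1 + log(7)) - 14*exp(3*x/2)/27


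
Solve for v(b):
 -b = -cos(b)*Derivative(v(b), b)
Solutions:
 v(b) = C1 + Integral(b/cos(b), b)


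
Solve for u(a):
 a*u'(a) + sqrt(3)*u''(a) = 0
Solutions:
 u(a) = C1 + C2*erf(sqrt(2)*3^(3/4)*a/6)


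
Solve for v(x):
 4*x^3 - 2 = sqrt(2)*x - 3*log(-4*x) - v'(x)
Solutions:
 v(x) = C1 - x^4 + sqrt(2)*x^2/2 - 3*x*log(-x) + x*(5 - 6*log(2))


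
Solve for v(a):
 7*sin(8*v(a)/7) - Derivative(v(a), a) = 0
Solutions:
 -7*a + 7*log(cos(8*v(a)/7) - 1)/16 - 7*log(cos(8*v(a)/7) + 1)/16 = C1


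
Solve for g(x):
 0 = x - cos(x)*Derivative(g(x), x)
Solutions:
 g(x) = C1 + Integral(x/cos(x), x)


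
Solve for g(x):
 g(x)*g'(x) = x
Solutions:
 g(x) = -sqrt(C1 + x^2)
 g(x) = sqrt(C1 + x^2)


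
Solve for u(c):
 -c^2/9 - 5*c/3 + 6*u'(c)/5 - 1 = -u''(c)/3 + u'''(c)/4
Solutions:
 u(c) = C1 + C2*exp(2*c*(5 - sqrt(295))/15) + C3*exp(2*c*(5 + sqrt(295))/15) + 5*c^3/162 + 325*c^2/486 + 8755*c/17496


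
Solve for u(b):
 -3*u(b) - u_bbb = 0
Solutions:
 u(b) = C3*exp(-3^(1/3)*b) + (C1*sin(3^(5/6)*b/2) + C2*cos(3^(5/6)*b/2))*exp(3^(1/3)*b/2)


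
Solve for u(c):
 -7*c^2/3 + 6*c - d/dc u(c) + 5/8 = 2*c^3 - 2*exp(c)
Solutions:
 u(c) = C1 - c^4/2 - 7*c^3/9 + 3*c^2 + 5*c/8 + 2*exp(c)


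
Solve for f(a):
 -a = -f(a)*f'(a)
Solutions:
 f(a) = -sqrt(C1 + a^2)
 f(a) = sqrt(C1 + a^2)


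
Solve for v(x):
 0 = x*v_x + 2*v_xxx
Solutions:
 v(x) = C1 + Integral(C2*airyai(-2^(2/3)*x/2) + C3*airybi(-2^(2/3)*x/2), x)


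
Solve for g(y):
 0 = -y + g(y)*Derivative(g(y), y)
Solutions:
 g(y) = -sqrt(C1 + y^2)
 g(y) = sqrt(C1 + y^2)


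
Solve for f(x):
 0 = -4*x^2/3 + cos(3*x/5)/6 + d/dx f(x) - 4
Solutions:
 f(x) = C1 + 4*x^3/9 + 4*x - 5*sin(3*x/5)/18


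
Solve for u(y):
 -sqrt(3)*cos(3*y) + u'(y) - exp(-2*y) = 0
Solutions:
 u(y) = C1 + sqrt(3)*sin(3*y)/3 - exp(-2*y)/2


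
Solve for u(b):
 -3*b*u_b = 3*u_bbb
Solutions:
 u(b) = C1 + Integral(C2*airyai(-b) + C3*airybi(-b), b)


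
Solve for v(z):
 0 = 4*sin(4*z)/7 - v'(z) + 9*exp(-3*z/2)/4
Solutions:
 v(z) = C1 - cos(4*z)/7 - 3*exp(-3*z/2)/2


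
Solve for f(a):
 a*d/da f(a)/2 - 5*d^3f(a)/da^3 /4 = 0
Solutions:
 f(a) = C1 + Integral(C2*airyai(2^(1/3)*5^(2/3)*a/5) + C3*airybi(2^(1/3)*5^(2/3)*a/5), a)


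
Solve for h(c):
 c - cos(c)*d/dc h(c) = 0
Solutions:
 h(c) = C1 + Integral(c/cos(c), c)


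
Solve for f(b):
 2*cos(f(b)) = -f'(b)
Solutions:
 f(b) = pi - asin((C1 + exp(4*b))/(C1 - exp(4*b)))
 f(b) = asin((C1 + exp(4*b))/(C1 - exp(4*b)))


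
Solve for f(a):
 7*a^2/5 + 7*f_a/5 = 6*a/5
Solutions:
 f(a) = C1 - a^3/3 + 3*a^2/7


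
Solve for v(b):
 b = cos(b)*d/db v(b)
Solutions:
 v(b) = C1 + Integral(b/cos(b), b)


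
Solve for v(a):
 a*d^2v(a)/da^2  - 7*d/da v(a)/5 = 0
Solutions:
 v(a) = C1 + C2*a^(12/5)


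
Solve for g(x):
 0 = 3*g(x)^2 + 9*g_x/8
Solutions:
 g(x) = 3/(C1 + 8*x)


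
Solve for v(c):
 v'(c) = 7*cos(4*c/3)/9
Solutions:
 v(c) = C1 + 7*sin(4*c/3)/12


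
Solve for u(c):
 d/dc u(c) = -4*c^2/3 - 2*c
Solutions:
 u(c) = C1 - 4*c^3/9 - c^2


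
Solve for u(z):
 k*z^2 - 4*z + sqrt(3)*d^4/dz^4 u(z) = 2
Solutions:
 u(z) = C1 + C2*z + C3*z^2 + C4*z^3 - sqrt(3)*k*z^6/1080 + sqrt(3)*z^5/90 + sqrt(3)*z^4/36


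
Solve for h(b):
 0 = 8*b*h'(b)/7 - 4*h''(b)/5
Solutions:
 h(b) = C1 + C2*erfi(sqrt(35)*b/7)


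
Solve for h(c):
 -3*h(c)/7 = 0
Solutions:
 h(c) = 0


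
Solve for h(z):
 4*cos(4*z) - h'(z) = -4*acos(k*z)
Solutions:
 h(z) = C1 + 4*Piecewise((z*acos(k*z) - sqrt(-k^2*z^2 + 1)/k, Ne(k, 0)), (pi*z/2, True)) + sin(4*z)


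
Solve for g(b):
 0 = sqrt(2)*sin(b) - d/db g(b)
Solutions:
 g(b) = C1 - sqrt(2)*cos(b)


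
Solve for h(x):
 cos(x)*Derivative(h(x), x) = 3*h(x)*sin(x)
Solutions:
 h(x) = C1/cos(x)^3


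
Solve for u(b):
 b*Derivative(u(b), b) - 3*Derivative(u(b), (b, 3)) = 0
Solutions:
 u(b) = C1 + Integral(C2*airyai(3^(2/3)*b/3) + C3*airybi(3^(2/3)*b/3), b)


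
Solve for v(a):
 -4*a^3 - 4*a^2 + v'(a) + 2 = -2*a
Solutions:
 v(a) = C1 + a^4 + 4*a^3/3 - a^2 - 2*a


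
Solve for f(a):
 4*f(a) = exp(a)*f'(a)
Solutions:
 f(a) = C1*exp(-4*exp(-a))


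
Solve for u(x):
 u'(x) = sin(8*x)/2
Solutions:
 u(x) = C1 - cos(8*x)/16


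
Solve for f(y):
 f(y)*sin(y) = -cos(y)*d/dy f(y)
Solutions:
 f(y) = C1*cos(y)
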